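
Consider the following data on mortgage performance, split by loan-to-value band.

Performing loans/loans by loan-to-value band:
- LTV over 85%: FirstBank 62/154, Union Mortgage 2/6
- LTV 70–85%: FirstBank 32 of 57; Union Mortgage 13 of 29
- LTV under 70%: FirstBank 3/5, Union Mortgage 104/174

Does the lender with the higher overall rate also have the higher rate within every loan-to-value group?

LTV over 85%: FirstBank 62/154 = 40.3%, Union Mortgage 2/6 = 33.3% → FirstBank
LTV 70–85%: FirstBank 32/57 = 56.1%, Union Mortgage 13/29 = 44.8% → FirstBank
LTV under 70%: FirstBank 3/5 = 60.0%, Union Mortgage 104/174 = 59.8% → FirstBank
Overall: FirstBank 97/216 = 44.9%, Union Mortgage 119/209 = 56.9% → Union Mortgage
FirstBank wins each loan-to-value group but Union Mortgage wins overall — the comparison reverses. FirstBank's loans skew toward LTV over 85%, which has a lower base rate.

No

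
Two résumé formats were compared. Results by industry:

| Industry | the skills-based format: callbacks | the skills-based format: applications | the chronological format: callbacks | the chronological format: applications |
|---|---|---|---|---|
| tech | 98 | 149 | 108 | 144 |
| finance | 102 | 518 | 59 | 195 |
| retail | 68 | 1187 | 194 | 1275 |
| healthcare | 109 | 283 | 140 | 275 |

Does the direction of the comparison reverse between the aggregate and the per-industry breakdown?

Tech: the skills-based format 98/149 = 65.8%, the chronological format 108/144 = 75.0% → the chronological format
Finance: the skills-based format 102/518 = 19.7%, the chronological format 59/195 = 30.3% → the chronological format
Retail: the skills-based format 68/1187 = 5.7%, the chronological format 194/1275 = 15.2% → the chronological format
Healthcare: the skills-based format 109/283 = 38.5%, the chronological format 140/275 = 50.9% → the chronological format
Overall: the skills-based format 377/2137 = 17.6%, the chronological format 501/1889 = 26.5% → the chronological format
The chronological format wins overall and in every industry group — no reversal.

No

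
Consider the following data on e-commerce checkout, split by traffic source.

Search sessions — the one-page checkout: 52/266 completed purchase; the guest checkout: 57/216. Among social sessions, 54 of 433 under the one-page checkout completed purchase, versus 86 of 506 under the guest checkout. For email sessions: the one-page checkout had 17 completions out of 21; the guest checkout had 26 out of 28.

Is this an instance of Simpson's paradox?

Search: the one-page checkout 52/266 = 19.5%, the guest checkout 57/216 = 26.4% → the guest checkout
Social: the one-page checkout 54/433 = 12.5%, the guest checkout 86/506 = 17.0% → the guest checkout
Email: the one-page checkout 17/21 = 81.0%, the guest checkout 26/28 = 92.9% → the guest checkout
Overall: the one-page checkout 123/720 = 17.1%, the guest checkout 169/750 = 22.5% → the guest checkout
The guest checkout wins overall and in every traffic group — no reversal.

No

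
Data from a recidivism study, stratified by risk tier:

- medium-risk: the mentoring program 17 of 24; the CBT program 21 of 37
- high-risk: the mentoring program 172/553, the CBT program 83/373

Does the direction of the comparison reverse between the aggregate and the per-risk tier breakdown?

Medium-risk: the mentoring program 17/24 = 70.8%, the CBT program 21/37 = 56.8% → the mentoring program
High-risk: the mentoring program 172/553 = 31.1%, the CBT program 83/373 = 22.3% → the mentoring program
Overall: the mentoring program 189/577 = 32.8%, the CBT program 104/410 = 25.4% → the mentoring program
The mentoring program wins overall and in every risk group — no reversal.

No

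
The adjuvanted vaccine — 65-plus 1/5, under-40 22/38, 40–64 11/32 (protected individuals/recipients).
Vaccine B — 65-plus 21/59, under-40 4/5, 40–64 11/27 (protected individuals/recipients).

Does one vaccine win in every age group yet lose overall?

Yes

65-plus: the adjuvanted vaccine 1/5 = 20.0%, Vaccine B 21/59 = 35.6% → Vaccine B
Under-40: the adjuvanted vaccine 22/38 = 57.9%, Vaccine B 4/5 = 80.0% → Vaccine B
40–64: the adjuvanted vaccine 11/32 = 34.4%, Vaccine B 11/27 = 40.7% → Vaccine B
Overall: the adjuvanted vaccine 34/75 = 45.3%, Vaccine B 36/91 = 39.6% → the adjuvanted vaccine
Vaccine B wins each age group but the adjuvanted vaccine wins overall — the comparison reverses. Vaccine B's recipients skew toward 65-plus, which has a lower base rate.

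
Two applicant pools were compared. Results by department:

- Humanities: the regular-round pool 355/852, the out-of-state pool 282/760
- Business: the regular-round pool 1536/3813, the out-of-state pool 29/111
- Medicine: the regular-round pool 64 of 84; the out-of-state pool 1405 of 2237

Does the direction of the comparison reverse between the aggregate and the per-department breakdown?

Yes

Humanities: the regular-round pool 355/852 = 41.7%, the out-of-state pool 282/760 = 37.1% → the regular-round pool
Business: the regular-round pool 1536/3813 = 40.3%, the out-of-state pool 29/111 = 26.1% → the regular-round pool
Medicine: the regular-round pool 64/84 = 76.2%, the out-of-state pool 1405/2237 = 62.8% → the regular-round pool
Overall: the regular-round pool 1955/4749 = 41.2%, the out-of-state pool 1716/3108 = 55.2% → the out-of-state pool
The regular-round pool wins each department group but the out-of-state pool wins overall — the comparison reverses. The regular-round pool's applicants skew toward Business, which has a lower base rate.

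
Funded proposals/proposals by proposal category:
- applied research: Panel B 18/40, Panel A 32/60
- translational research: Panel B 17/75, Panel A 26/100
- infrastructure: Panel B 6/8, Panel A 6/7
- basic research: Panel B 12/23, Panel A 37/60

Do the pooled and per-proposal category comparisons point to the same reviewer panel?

Applied research: Panel B 18/40 = 45.0%, Panel A 32/60 = 53.3% → Panel A
Translational research: Panel B 17/75 = 22.7%, Panel A 26/100 = 26.0% → Panel A
Infrastructure: Panel B 6/8 = 75.0%, Panel A 6/7 = 85.7% → Panel A
Basic research: Panel B 12/23 = 52.2%, Panel A 37/60 = 61.7% → Panel A
Overall: Panel B 53/146 = 36.3%, Panel A 101/227 = 44.5% → Panel A
Panel A wins overall and in every proposal group — no reversal.

Yes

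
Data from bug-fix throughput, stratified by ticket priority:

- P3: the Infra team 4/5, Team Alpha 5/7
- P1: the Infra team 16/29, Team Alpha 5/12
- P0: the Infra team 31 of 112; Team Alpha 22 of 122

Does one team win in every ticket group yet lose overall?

No

P3: the Infra team 4/5 = 80.0%, Team Alpha 5/7 = 71.4% → the Infra team
P1: the Infra team 16/29 = 55.2%, Team Alpha 5/12 = 41.7% → the Infra team
P0: the Infra team 31/112 = 27.7%, Team Alpha 22/122 = 18.0% → the Infra team
Overall: the Infra team 51/146 = 34.9%, Team Alpha 32/141 = 22.7% → the Infra team
The Infra team wins overall and in every ticket group — no reversal.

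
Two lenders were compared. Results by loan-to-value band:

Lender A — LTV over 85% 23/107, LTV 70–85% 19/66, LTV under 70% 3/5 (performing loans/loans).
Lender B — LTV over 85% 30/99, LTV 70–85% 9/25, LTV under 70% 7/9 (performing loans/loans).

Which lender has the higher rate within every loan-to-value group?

Lender B

LTV over 85%: Lender A 23/107 = 21.5%, Lender B 30/99 = 30.3% → Lender B
LTV 70–85%: Lender A 19/66 = 28.8%, Lender B 9/25 = 36.0% → Lender B
LTV under 70%: Lender A 3/5 = 60.0%, Lender B 7/9 = 77.8% → Lender B
Lender B has the higher rate in all 3 groups.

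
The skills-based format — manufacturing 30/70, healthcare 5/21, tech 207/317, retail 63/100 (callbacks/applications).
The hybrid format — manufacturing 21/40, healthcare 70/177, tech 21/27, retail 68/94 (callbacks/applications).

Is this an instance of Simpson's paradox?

Yes

Manufacturing: the skills-based format 30/70 = 42.9%, the hybrid format 21/40 = 52.5% → the hybrid format
Healthcare: the skills-based format 5/21 = 23.8%, the hybrid format 70/177 = 39.5% → the hybrid format
Tech: the skills-based format 207/317 = 65.3%, the hybrid format 21/27 = 77.8% → the hybrid format
Retail: the skills-based format 63/100 = 63.0%, the hybrid format 68/94 = 72.3% → the hybrid format
Overall: the skills-based format 305/508 = 60.0%, the hybrid format 180/338 = 53.3% → the skills-based format
The hybrid format wins each industry group but the skills-based format wins overall — the comparison reverses. The hybrid format's applications skew toward healthcare, which has a lower base rate.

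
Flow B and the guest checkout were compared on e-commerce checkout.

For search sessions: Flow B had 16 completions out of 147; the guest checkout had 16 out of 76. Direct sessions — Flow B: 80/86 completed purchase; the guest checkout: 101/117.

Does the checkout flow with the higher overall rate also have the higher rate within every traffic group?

Search: Flow B 16/147 = 10.9%, the guest checkout 16/76 = 21.1% → the guest checkout
Direct: Flow B 80/86 = 93.0%, the guest checkout 101/117 = 86.3% → Flow B
Overall: Flow B 96/233 = 41.2%, the guest checkout 117/193 = 60.6% → the guest checkout
Neither sweeps: Flow B wins 1 of 2 groups, the guest checkout wins 1. The guest checkout wins overall but not every group — no Simpson reversal.

No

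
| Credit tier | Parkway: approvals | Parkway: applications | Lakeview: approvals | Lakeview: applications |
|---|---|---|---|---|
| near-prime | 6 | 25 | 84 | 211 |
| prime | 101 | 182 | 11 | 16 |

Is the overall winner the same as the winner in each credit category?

Near-prime: Parkway 6/25 = 24.0%, Lakeview 84/211 = 39.8% → Lakeview
Prime: Parkway 101/182 = 55.5%, Lakeview 11/16 = 68.8% → Lakeview
Overall: Parkway 107/207 = 51.7%, Lakeview 95/227 = 41.9% → Parkway
Lakeview wins each credit group but Parkway wins overall — the comparison reverses. Lakeview's applications skew toward near-prime, which has a lower base rate.

No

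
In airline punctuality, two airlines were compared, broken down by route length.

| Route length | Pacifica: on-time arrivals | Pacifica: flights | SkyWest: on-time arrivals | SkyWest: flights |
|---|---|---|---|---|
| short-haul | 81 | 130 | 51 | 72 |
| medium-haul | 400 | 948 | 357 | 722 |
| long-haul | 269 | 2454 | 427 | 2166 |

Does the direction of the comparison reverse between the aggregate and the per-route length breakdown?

Short-haul: Pacifica 81/130 = 62.3%, SkyWest 51/72 = 70.8% → SkyWest
Medium-haul: Pacifica 400/948 = 42.2%, SkyWest 357/722 = 49.4% → SkyWest
Long-haul: Pacifica 269/2454 = 11.0%, SkyWest 427/2166 = 19.7% → SkyWest
Overall: Pacifica 750/3532 = 21.2%, SkyWest 835/2960 = 28.2% → SkyWest
SkyWest wins overall and in every route group — no reversal.

No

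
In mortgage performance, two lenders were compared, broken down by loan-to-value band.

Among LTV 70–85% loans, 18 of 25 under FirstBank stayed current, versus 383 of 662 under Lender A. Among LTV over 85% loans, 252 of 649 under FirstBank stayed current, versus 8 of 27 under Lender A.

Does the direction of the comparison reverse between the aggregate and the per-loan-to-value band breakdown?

Yes

LTV 70–85%: FirstBank 18/25 = 72.0%, Lender A 383/662 = 57.9% → FirstBank
LTV over 85%: FirstBank 252/649 = 38.8%, Lender A 8/27 = 29.6% → FirstBank
Overall: FirstBank 270/674 = 40.1%, Lender A 391/689 = 56.7% → Lender A
FirstBank wins each loan-to-value group but Lender A wins overall — the comparison reverses. FirstBank's loans skew toward LTV over 85%, which has a lower base rate.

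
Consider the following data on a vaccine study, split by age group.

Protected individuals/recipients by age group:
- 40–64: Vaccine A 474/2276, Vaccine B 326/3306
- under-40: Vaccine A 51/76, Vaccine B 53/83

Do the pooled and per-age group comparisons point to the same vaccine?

Yes

40–64: Vaccine A 474/2276 = 20.8%, Vaccine B 326/3306 = 9.9% → Vaccine A
Under-40: Vaccine A 51/76 = 67.1%, Vaccine B 53/83 = 63.9% → Vaccine A
Overall: Vaccine A 525/2352 = 22.3%, Vaccine B 379/3389 = 11.2% → Vaccine A
Vaccine A wins overall and in every age group — no reversal.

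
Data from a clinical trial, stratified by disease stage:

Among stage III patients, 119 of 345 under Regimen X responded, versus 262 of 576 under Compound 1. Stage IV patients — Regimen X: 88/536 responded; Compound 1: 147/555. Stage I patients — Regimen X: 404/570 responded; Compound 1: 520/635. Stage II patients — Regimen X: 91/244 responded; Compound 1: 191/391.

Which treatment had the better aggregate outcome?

Compound 1

Stage III: Regimen X 119/345 = 34.5%, Compound 1 262/576 = 45.5% → Compound 1
Stage IV: Regimen X 88/536 = 16.4%, Compound 1 147/555 = 26.5% → Compound 1
Stage I: Regimen X 404/570 = 70.9%, Compound 1 520/635 = 81.9% → Compound 1
Stage II: Regimen X 91/244 = 37.3%, Compound 1 191/391 = 48.8% → Compound 1
Overall: Regimen X 702/1695 = 41.4%, Compound 1 1120/2157 = 51.9% → Compound 1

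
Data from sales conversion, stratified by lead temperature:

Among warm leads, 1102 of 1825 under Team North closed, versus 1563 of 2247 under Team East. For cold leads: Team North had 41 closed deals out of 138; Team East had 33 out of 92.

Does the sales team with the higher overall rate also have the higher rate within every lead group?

Warm: Team North 1102/1825 = 60.4%, Team East 1563/2247 = 69.6% → Team East
Cold: Team North 41/138 = 29.7%, Team East 33/92 = 35.9% → Team East
Overall: Team North 1143/1963 = 58.2%, Team East 1596/2339 = 68.2% → Team East
Team East wins overall and in every lead group — no reversal.

Yes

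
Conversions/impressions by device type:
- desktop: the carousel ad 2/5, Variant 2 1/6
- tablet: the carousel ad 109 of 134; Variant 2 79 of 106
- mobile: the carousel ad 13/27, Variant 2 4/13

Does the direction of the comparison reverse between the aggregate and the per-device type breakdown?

Desktop: the carousel ad 2/5 = 40.0%, Variant 2 1/6 = 16.7% → the carousel ad
Tablet: the carousel ad 109/134 = 81.3%, Variant 2 79/106 = 74.5% → the carousel ad
Mobile: the carousel ad 13/27 = 48.1%, Variant 2 4/13 = 30.8% → the carousel ad
Overall: the carousel ad 124/166 = 74.7%, Variant 2 84/125 = 67.2% → the carousel ad
The carousel ad wins overall and in every device group — no reversal.

No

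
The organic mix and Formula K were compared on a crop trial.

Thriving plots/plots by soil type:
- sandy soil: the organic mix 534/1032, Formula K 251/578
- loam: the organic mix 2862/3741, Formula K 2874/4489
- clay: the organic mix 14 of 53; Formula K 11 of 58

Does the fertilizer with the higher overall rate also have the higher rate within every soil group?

Yes

Sandy soil: the organic mix 534/1032 = 51.7%, Formula K 251/578 = 43.4% → the organic mix
Loam: the organic mix 2862/3741 = 76.5%, Formula K 2874/4489 = 64.0% → the organic mix
Clay: the organic mix 14/53 = 26.4%, Formula K 11/58 = 19.0% → the organic mix
Overall: the organic mix 3410/4826 = 70.7%, Formula K 3136/5125 = 61.2% → the organic mix
The organic mix wins overall and in every soil group — no reversal.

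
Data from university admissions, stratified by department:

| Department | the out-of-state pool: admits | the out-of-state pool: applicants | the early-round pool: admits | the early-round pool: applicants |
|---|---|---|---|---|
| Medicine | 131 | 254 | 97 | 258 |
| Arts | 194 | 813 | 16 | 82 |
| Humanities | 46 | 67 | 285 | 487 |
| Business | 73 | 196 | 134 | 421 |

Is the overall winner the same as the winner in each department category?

Medicine: the out-of-state pool 131/254 = 51.6%, the early-round pool 97/258 = 37.6% → the out-of-state pool
Arts: the out-of-state pool 194/813 = 23.9%, the early-round pool 16/82 = 19.5% → the out-of-state pool
Humanities: the out-of-state pool 46/67 = 68.7%, the early-round pool 285/487 = 58.5% → the out-of-state pool
Business: the out-of-state pool 73/196 = 37.2%, the early-round pool 134/421 = 31.8% → the out-of-state pool
Overall: the out-of-state pool 444/1330 = 33.4%, the early-round pool 532/1248 = 42.6% → the early-round pool
The out-of-state pool wins each department group but the early-round pool wins overall — the comparison reverses. The out-of-state pool's applicants skew toward Arts, which has a lower base rate.

No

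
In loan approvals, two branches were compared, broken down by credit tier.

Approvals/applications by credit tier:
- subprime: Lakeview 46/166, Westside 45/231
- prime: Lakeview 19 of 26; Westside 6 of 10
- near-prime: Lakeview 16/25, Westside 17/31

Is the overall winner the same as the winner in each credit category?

Subprime: Lakeview 46/166 = 27.7%, Westside 45/231 = 19.5% → Lakeview
Prime: Lakeview 19/26 = 73.1%, Westside 6/10 = 60.0% → Lakeview
Near-prime: Lakeview 16/25 = 64.0%, Westside 17/31 = 54.8% → Lakeview
Overall: Lakeview 81/217 = 37.3%, Westside 68/272 = 25.0% → Lakeview
Lakeview wins overall and in every credit group — no reversal.

Yes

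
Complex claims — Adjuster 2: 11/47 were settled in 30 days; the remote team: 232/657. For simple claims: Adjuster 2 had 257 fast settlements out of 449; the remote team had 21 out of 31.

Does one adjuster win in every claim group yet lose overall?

Complex: Adjuster 2 11/47 = 23.4%, the remote team 232/657 = 35.3% → the remote team
Simple: Adjuster 2 257/449 = 57.2%, the remote team 21/31 = 67.7% → the remote team
Overall: Adjuster 2 268/496 = 54.0%, the remote team 253/688 = 36.8% → Adjuster 2
The remote team wins each claim group but Adjuster 2 wins overall — the comparison reverses. The remote team's claims skew toward complex, which has a lower base rate.

Yes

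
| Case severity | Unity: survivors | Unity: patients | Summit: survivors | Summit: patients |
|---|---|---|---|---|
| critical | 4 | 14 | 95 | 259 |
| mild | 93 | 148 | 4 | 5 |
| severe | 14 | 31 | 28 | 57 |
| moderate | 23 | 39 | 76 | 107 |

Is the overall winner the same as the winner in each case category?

No

Critical: Unity 4/14 = 28.6%, Summit 95/259 = 36.7% → Summit
Mild: Unity 93/148 = 62.8%, Summit 4/5 = 80.0% → Summit
Severe: Unity 14/31 = 45.2%, Summit 28/57 = 49.1% → Summit
Moderate: Unity 23/39 = 59.0%, Summit 76/107 = 71.0% → Summit
Overall: Unity 134/232 = 57.8%, Summit 203/428 = 47.4% → Unity
Summit wins each case group but Unity wins overall — the comparison reverses. Summit's patients skew toward critical, which has a lower base rate.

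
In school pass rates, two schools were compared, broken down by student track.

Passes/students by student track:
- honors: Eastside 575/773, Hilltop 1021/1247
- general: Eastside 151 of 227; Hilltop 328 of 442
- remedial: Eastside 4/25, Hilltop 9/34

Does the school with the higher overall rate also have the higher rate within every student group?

Honors: Eastside 575/773 = 74.4%, Hilltop 1021/1247 = 81.9% → Hilltop
General: Eastside 151/227 = 66.5%, Hilltop 328/442 = 74.2% → Hilltop
Remedial: Eastside 4/25 = 16.0%, Hilltop 9/34 = 26.5% → Hilltop
Overall: Eastside 730/1025 = 71.2%, Hilltop 1358/1723 = 78.8% → Hilltop
Hilltop wins overall and in every student group — no reversal.

Yes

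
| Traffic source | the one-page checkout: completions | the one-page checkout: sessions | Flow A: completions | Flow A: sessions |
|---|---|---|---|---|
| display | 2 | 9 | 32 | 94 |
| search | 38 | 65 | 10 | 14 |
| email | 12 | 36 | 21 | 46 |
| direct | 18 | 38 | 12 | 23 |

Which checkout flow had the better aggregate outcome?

the one-page checkout

Display: the one-page checkout 2/9 = 22.2%, Flow A 32/94 = 34.0% → Flow A
Search: the one-page checkout 38/65 = 58.5%, Flow A 10/14 = 71.4% → Flow A
Email: the one-page checkout 12/36 = 33.3%, Flow A 21/46 = 45.7% → Flow A
Direct: the one-page checkout 18/38 = 47.4%, Flow A 12/23 = 52.2% → Flow A
Overall: the one-page checkout 70/148 = 47.3%, Flow A 75/177 = 42.4% → the one-page checkout
(Flow A wins every traffic group but the one-page checkout wins overall — Flow A's sessions skew toward the low-rate display group.)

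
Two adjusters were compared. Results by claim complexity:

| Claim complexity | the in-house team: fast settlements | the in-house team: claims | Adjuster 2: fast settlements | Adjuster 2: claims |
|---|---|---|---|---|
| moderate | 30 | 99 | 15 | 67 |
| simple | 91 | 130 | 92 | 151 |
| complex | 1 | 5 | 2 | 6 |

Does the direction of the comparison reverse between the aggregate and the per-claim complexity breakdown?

Moderate: the in-house team 30/99 = 30.3%, Adjuster 2 15/67 = 22.4% → the in-house team
Simple: the in-house team 91/130 = 70.0%, Adjuster 2 92/151 = 60.9% → the in-house team
Complex: the in-house team 1/5 = 20.0%, Adjuster 2 2/6 = 33.3% → Adjuster 2
Overall: the in-house team 122/234 = 52.1%, Adjuster 2 109/224 = 48.7% → the in-house team
Neither sweeps: the in-house team wins 2 of 3 groups, Adjuster 2 wins 1. The in-house team wins overall but not every group — no Simpson reversal.

No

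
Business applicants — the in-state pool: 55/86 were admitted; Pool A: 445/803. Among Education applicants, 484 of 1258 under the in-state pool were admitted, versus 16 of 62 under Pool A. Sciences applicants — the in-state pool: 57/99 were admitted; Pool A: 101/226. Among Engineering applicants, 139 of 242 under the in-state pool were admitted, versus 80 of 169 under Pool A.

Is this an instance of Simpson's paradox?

Business: the in-state pool 55/86 = 64.0%, Pool A 445/803 = 55.4% → the in-state pool
Education: the in-state pool 484/1258 = 38.5%, Pool A 16/62 = 25.8% → the in-state pool
Sciences: the in-state pool 57/99 = 57.6%, Pool A 101/226 = 44.7% → the in-state pool
Engineering: the in-state pool 139/242 = 57.4%, Pool A 80/169 = 47.3% → the in-state pool
Overall: the in-state pool 735/1685 = 43.6%, Pool A 642/1260 = 51.0% → Pool A
The in-state pool wins each department group but Pool A wins overall — the comparison reverses. The in-state pool's applicants skew toward Education, which has a lower base rate.

Yes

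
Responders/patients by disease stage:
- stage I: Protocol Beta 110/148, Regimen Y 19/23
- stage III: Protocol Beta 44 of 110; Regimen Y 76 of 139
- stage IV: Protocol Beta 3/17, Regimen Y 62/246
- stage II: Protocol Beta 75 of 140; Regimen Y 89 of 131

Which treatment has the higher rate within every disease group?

Stage I: Protocol Beta 110/148 = 74.3%, Regimen Y 19/23 = 82.6% → Regimen Y
Stage III: Protocol Beta 44/110 = 40.0%, Regimen Y 76/139 = 54.7% → Regimen Y
Stage IV: Protocol Beta 3/17 = 17.6%, Regimen Y 62/246 = 25.2% → Regimen Y
Stage II: Protocol Beta 75/140 = 53.6%, Regimen Y 89/131 = 67.9% → Regimen Y
Regimen Y has the higher rate in all 4 groups.

Regimen Y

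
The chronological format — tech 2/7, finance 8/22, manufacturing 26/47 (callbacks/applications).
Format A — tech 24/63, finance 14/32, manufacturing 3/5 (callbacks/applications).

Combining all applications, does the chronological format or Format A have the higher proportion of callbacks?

the chronological format

Tech: the chronological format 2/7 = 28.6%, Format A 24/63 = 38.1% → Format A
Finance: the chronological format 8/22 = 36.4%, Format A 14/32 = 43.8% → Format A
Manufacturing: the chronological format 26/47 = 55.3%, Format A 3/5 = 60.0% → Format A
Overall: the chronological format 36/76 = 47.4%, Format A 41/100 = 41.0% → the chronological format
(Format A wins every industry group but the chronological format wins overall — Format A's applications skew toward the low-rate tech group.)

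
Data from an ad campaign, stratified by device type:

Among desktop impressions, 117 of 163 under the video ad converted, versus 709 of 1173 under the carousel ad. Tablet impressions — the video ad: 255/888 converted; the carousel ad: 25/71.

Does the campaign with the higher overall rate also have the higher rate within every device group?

Desktop: the video ad 117/163 = 71.8%, the carousel ad 709/1173 = 60.4% → the video ad
Tablet: the video ad 255/888 = 28.7%, the carousel ad 25/71 = 35.2% → the carousel ad
Overall: the video ad 372/1051 = 35.4%, the carousel ad 734/1244 = 59.0% → the carousel ad
Neither sweeps: the video ad wins 1 of 2 groups, the carousel ad wins 1. The carousel ad wins overall but not every group — no Simpson reversal.

No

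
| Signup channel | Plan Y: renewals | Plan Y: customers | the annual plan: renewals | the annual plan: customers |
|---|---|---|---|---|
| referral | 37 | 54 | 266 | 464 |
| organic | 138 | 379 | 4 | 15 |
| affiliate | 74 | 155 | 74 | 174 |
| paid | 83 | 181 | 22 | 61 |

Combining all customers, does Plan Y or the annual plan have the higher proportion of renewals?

the annual plan

Referral: Plan Y 37/54 = 68.5%, the annual plan 266/464 = 57.3% → Plan Y
Organic: Plan Y 138/379 = 36.4%, the annual plan 4/15 = 26.7% → Plan Y
Affiliate: Plan Y 74/155 = 47.7%, the annual plan 74/174 = 42.5% → Plan Y
Paid: Plan Y 83/181 = 45.9%, the annual plan 22/61 = 36.1% → Plan Y
Overall: Plan Y 332/769 = 43.2%, the annual plan 366/714 = 51.3% → the annual plan
(Plan Y wins every signup group but the annual plan wins overall — Plan Y's customers skew toward the low-rate organic group.)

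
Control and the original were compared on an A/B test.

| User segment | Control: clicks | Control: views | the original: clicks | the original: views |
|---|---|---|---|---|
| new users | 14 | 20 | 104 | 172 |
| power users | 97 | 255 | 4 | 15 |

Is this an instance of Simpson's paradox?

New users: Control 14/20 = 70.0%, the original 104/172 = 60.5% → Control
Power users: Control 97/255 = 38.0%, the original 4/15 = 26.7% → Control
Overall: Control 111/275 = 40.4%, the original 108/187 = 57.8% → the original
Control wins each user group but the original wins overall — the comparison reverses. Control's views skew toward power users, which has a lower base rate.

Yes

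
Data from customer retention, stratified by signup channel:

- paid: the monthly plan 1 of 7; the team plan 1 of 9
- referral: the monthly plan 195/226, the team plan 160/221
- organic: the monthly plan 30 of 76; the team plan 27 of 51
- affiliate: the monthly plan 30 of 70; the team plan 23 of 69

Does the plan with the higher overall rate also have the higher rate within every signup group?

No

Paid: the monthly plan 1/7 = 14.3%, the team plan 1/9 = 11.1% → the monthly plan
Referral: the monthly plan 195/226 = 86.3%, the team plan 160/221 = 72.4% → the monthly plan
Organic: the monthly plan 30/76 = 39.5%, the team plan 27/51 = 52.9% → the team plan
Affiliate: the monthly plan 30/70 = 42.9%, the team plan 23/69 = 33.3% → the monthly plan
Overall: the monthly plan 256/379 = 67.5%, the team plan 211/350 = 60.3% → the monthly plan
Neither sweeps: the monthly plan wins 3 of 4 groups, the team plan wins 1. The monthly plan wins overall but not every group — no Simpson reversal.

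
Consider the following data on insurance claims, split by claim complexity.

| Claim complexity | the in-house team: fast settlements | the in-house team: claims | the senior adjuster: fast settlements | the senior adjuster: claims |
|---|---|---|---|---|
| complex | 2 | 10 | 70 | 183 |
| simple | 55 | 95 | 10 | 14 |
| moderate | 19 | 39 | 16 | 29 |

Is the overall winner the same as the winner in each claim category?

No

Complex: the in-house team 2/10 = 20.0%, the senior adjuster 70/183 = 38.3% → the senior adjuster
Simple: the in-house team 55/95 = 57.9%, the senior adjuster 10/14 = 71.4% → the senior adjuster
Moderate: the in-house team 19/39 = 48.7%, the senior adjuster 16/29 = 55.2% → the senior adjuster
Overall: the in-house team 76/144 = 52.8%, the senior adjuster 96/226 = 42.5% → the in-house team
The senior adjuster wins each claim group but the in-house team wins overall — the comparison reverses. The senior adjuster's claims skew toward complex, which has a lower base rate.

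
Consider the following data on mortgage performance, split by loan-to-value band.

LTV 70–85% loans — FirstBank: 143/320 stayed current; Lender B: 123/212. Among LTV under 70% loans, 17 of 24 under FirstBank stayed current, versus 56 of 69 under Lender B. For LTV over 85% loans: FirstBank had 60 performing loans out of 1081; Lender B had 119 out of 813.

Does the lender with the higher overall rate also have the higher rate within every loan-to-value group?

LTV 70–85%: FirstBank 143/320 = 44.7%, Lender B 123/212 = 58.0% → Lender B
LTV under 70%: FirstBank 17/24 = 70.8%, Lender B 56/69 = 81.2% → Lender B
LTV over 85%: FirstBank 60/1081 = 5.6%, Lender B 119/813 = 14.6% → Lender B
Overall: FirstBank 220/1425 = 15.4%, Lender B 298/1094 = 27.2% → Lender B
Lender B wins overall and in every loan-to-value group — no reversal.

Yes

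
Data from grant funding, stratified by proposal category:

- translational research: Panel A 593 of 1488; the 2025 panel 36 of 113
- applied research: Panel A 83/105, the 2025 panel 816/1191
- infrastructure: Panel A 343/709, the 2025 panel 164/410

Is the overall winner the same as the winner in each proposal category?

Translational research: Panel A 593/1488 = 39.9%, the 2025 panel 36/113 = 31.9% → Panel A
Applied research: Panel A 83/105 = 79.0%, the 2025 panel 816/1191 = 68.5% → Panel A
Infrastructure: Panel A 343/709 = 48.4%, the 2025 panel 164/410 = 40.0% → Panel A
Overall: Panel A 1019/2302 = 44.3%, the 2025 panel 1016/1714 = 59.3% → the 2025 panel
Panel A wins each proposal group but the 2025 panel wins overall — the comparison reverses. Panel A's proposals skew toward translational research, which has a lower base rate.

No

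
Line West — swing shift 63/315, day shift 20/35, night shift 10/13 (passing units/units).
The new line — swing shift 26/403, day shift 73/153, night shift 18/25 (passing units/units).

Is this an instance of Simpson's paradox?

Swing shift: Line West 63/315 = 20.0%, the new line 26/403 = 6.5% → Line West
Day shift: Line West 20/35 = 57.1%, the new line 73/153 = 47.7% → Line West
Night shift: Line West 10/13 = 76.9%, the new line 18/25 = 72.0% → Line West
Overall: Line West 93/363 = 25.6%, the new line 117/581 = 20.1% → Line West
Line West wins overall and in every shift group — no reversal.

No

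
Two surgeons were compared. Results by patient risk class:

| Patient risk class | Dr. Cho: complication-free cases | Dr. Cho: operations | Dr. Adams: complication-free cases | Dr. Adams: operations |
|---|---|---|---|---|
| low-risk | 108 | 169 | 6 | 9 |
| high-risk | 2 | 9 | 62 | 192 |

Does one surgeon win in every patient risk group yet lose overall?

Low-risk: Dr. Cho 108/169 = 63.9%, Dr. Adams 6/9 = 66.7% → Dr. Adams
High-risk: Dr. Cho 2/9 = 22.2%, Dr. Adams 62/192 = 32.3% → Dr. Adams
Overall: Dr. Cho 110/178 = 61.8%, Dr. Adams 68/201 = 33.8% → Dr. Cho
Dr. Adams wins each patient risk group but Dr. Cho wins overall — the comparison reverses. Dr. Adams's operations skew toward high-risk, which has a lower base rate.

Yes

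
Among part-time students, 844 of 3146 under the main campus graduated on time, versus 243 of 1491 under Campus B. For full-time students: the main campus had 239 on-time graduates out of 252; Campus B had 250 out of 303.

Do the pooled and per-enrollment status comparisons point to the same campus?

Yes

Part-time: the main campus 844/3146 = 26.8%, Campus B 243/1491 = 16.3% → the main campus
Full-time: the main campus 239/252 = 94.8%, Campus B 250/303 = 82.5% → the main campus
Overall: the main campus 1083/3398 = 31.9%, Campus B 493/1794 = 27.5% → the main campus
The main campus wins overall and in every enrollment group — no reversal.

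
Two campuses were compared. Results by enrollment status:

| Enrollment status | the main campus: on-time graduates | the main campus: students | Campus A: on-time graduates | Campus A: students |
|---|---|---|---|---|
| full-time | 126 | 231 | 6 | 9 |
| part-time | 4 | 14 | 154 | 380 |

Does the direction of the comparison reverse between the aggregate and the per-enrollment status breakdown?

Full-time: the main campus 126/231 = 54.5%, Campus A 6/9 = 66.7% → Campus A
Part-time: the main campus 4/14 = 28.6%, Campus A 154/380 = 40.5% → Campus A
Overall: the main campus 130/245 = 53.1%, Campus A 160/389 = 41.1% → the main campus
Campus A wins each enrollment group but the main campus wins overall — the comparison reverses. Campus A's students skew toward part-time, which has a lower base rate.

Yes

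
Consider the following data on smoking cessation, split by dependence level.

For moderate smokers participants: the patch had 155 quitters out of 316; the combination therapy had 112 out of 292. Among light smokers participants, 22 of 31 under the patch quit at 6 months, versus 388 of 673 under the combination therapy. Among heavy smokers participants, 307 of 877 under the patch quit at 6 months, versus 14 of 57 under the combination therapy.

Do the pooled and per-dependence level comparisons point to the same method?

Moderate smokers: the patch 155/316 = 49.1%, the combination therapy 112/292 = 38.4% → the patch
Light smokers: the patch 22/31 = 71.0%, the combination therapy 388/673 = 57.7% → the patch
Heavy smokers: the patch 307/877 = 35.0%, the combination therapy 14/57 = 24.6% → the patch
Overall: the patch 484/1224 = 39.5%, the combination therapy 514/1022 = 50.3% → the combination therapy
The patch wins each dependence group but the combination therapy wins overall — the comparison reverses. The patch's participants skew toward heavy smokers, which has a lower base rate.

No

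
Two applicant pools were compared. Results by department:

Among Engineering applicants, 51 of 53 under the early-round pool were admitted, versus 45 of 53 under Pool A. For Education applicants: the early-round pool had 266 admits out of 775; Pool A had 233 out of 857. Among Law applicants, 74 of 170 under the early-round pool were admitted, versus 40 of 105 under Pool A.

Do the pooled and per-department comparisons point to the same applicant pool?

Engineering: the early-round pool 51/53 = 96.2%, Pool A 45/53 = 84.9% → the early-round pool
Education: the early-round pool 266/775 = 34.3%, Pool A 233/857 = 27.2% → the early-round pool
Law: the early-round pool 74/170 = 43.5%, Pool A 40/105 = 38.1% → the early-round pool
Overall: the early-round pool 391/998 = 39.2%, Pool A 318/1015 = 31.3% → the early-round pool
The early-round pool wins overall and in every department group — no reversal.

Yes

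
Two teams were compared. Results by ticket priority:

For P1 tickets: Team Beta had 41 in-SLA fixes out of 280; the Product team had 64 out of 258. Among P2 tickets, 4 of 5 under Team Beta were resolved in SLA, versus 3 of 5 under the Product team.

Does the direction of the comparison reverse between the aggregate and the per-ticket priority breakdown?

No

P1: Team Beta 41/280 = 14.6%, the Product team 64/258 = 24.8% → the Product team
P2: Team Beta 4/5 = 80.0%, the Product team 3/5 = 60.0% → Team Beta
Overall: Team Beta 45/285 = 15.8%, the Product team 67/263 = 25.5% → the Product team
Neither sweeps: Team Beta wins 1 of 2 groups, the Product team wins 1. The Product team wins overall but not every group — no Simpson reversal.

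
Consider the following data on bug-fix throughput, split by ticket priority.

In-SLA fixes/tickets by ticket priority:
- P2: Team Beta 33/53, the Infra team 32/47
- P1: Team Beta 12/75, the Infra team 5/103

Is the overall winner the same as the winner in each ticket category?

P2: Team Beta 33/53 = 62.3%, the Infra team 32/47 = 68.1% → the Infra team
P1: Team Beta 12/75 = 16.0%, the Infra team 5/103 = 4.9% → Team Beta
Overall: Team Beta 45/128 = 35.2%, the Infra team 37/150 = 24.7% → Team Beta
Neither sweeps: Team Beta wins 1 of 2 groups, the Infra team wins 1. Team Beta wins overall but not every group — no Simpson reversal.

No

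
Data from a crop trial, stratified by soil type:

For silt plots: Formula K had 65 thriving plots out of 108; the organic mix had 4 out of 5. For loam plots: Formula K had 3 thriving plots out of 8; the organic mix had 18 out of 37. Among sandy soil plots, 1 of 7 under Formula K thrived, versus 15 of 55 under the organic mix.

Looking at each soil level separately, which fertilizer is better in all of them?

the organic mix

Silt: Formula K 65/108 = 60.2%, the organic mix 4/5 = 80.0% → the organic mix
Loam: Formula K 3/8 = 37.5%, the organic mix 18/37 = 48.6% → the organic mix
Sandy soil: Formula K 1/7 = 14.3%, the organic mix 15/55 = 27.3% → the organic mix
The organic mix has the higher rate in all 3 groups.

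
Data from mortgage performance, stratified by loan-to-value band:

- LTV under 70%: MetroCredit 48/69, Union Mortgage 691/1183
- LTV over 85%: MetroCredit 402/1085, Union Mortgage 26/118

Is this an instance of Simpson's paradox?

LTV under 70%: MetroCredit 48/69 = 69.6%, Union Mortgage 691/1183 = 58.4% → MetroCredit
LTV over 85%: MetroCredit 402/1085 = 37.1%, Union Mortgage 26/118 = 22.0% → MetroCredit
Overall: MetroCredit 450/1154 = 39.0%, Union Mortgage 717/1301 = 55.1% → Union Mortgage
MetroCredit wins each loan-to-value group but Union Mortgage wins overall — the comparison reverses. MetroCredit's loans skew toward LTV over 85%, which has a lower base rate.

Yes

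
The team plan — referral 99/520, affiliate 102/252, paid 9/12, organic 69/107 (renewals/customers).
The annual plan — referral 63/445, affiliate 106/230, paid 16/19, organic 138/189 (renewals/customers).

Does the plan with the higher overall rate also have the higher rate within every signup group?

Referral: the team plan 99/520 = 19.0%, the annual plan 63/445 = 14.2% → the team plan
Affiliate: the team plan 102/252 = 40.5%, the annual plan 106/230 = 46.1% → the annual plan
Paid: the team plan 9/12 = 75.0%, the annual plan 16/19 = 84.2% → the annual plan
Organic: the team plan 69/107 = 64.5%, the annual plan 138/189 = 73.0% → the annual plan
Overall: the team plan 279/891 = 31.3%, the annual plan 323/883 = 36.6% → the annual plan
Neither sweeps: the team plan wins 1 of 4 groups, the annual plan wins 3. The annual plan wins overall but not every group — no Simpson reversal.

No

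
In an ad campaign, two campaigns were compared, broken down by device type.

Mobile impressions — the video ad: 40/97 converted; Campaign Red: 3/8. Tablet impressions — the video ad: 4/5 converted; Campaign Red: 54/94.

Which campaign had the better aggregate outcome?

Mobile: the video ad 40/97 = 41.2%, Campaign Red 3/8 = 37.5% → the video ad
Tablet: the video ad 4/5 = 80.0%, Campaign Red 54/94 = 57.4% → the video ad
Overall: the video ad 44/102 = 43.1%, Campaign Red 57/102 = 55.9% → Campaign Red
(The video ad wins every device group but Campaign Red wins overall — the video ad's impressions skew toward the low-rate mobile group.)

Campaign Red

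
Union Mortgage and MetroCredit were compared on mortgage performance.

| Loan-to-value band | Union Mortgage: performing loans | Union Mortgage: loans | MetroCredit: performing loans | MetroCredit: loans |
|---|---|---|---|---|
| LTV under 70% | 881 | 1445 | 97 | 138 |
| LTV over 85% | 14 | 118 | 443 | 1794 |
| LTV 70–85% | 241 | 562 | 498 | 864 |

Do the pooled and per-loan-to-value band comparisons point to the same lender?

LTV under 70%: Union Mortgage 881/1445 = 61.0%, MetroCredit 97/138 = 70.3% → MetroCredit
LTV over 85%: Union Mortgage 14/118 = 11.9%, MetroCredit 443/1794 = 24.7% → MetroCredit
LTV 70–85%: Union Mortgage 241/562 = 42.9%, MetroCredit 498/864 = 57.6% → MetroCredit
Overall: Union Mortgage 1136/2125 = 53.5%, MetroCredit 1038/2796 = 37.1% → Union Mortgage
MetroCredit wins each loan-to-value group but Union Mortgage wins overall — the comparison reverses. MetroCredit's loans skew toward LTV over 85%, which has a lower base rate.

No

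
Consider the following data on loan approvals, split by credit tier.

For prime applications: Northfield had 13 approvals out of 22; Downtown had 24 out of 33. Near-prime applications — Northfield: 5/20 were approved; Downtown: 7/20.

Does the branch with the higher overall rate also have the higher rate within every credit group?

Prime: Northfield 13/22 = 59.1%, Downtown 24/33 = 72.7% → Downtown
Near-prime: Northfield 5/20 = 25.0%, Downtown 7/20 = 35.0% → Downtown
Overall: Northfield 18/42 = 42.9%, Downtown 31/53 = 58.5% → Downtown
Downtown wins overall and in every credit group — no reversal.

Yes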